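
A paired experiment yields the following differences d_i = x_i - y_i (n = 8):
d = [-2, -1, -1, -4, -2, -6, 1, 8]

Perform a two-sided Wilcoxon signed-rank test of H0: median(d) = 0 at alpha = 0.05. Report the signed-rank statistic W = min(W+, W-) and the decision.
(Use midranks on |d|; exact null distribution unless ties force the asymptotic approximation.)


Step 1: Drop any zero differences (none here) and take |d_i|.
|d| = [2, 1, 1, 4, 2, 6, 1, 8]
Step 2: Midrank |d_i| (ties get averaged ranks).
ranks: |2|->4.5, |1|->2, |1|->2, |4|->6, |2|->4.5, |6|->7, |1|->2, |8|->8
Step 3: Attach original signs; sum ranks with positive sign and with negative sign.
W+ = 2 + 8 = 10
W- = 4.5 + 2 + 2 + 6 + 4.5 + 7 = 26
(Check: W+ + W- = 36 should equal n(n+1)/2 = 36.)
Step 4: Test statistic W = min(W+, W-) = 10.
Step 5: Ties in |d|, so use the tie-corrected normal approximation.
        E[W] = n(n+1)/4 = 8*9/4 = 18.
        Tie groups: |d|=1 (t=3), |d|=2 (t=2); sum(t^3 - t) = 30.
        Var[W] = n(n+1)(2n+1)/24 - sum(t^3-t)/48 = 1224/24 - 30/48 = 50.375.
        z = (W - E[W]) / sqrt(Var[W]) = (10 - 18) / 7.0975 = -1.1272.
        Two-sided p = 2*Phi(z) = 0.259678.
Step 6: alpha = 0.05. fail to reject H0.

W+ = 10, W- = 26, W = min = 10, p = 0.259678, fail to reject H0.


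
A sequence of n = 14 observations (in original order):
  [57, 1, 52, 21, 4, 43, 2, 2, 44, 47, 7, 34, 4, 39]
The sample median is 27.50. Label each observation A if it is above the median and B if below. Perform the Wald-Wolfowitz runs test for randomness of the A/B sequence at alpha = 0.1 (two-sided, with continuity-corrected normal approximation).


Step 1: Compute median = 27.50; label A = above, B = below.
Labels in order: ABABBABBAABABA  (n_A = 7, n_B = 7)
Step 2: Count runs R = 11.
Step 3: Under H0 (random ordering), E[R] = 2*n_A*n_B/(n_A+n_B) + 1 = 2*7*7/14 + 1 = 8.0000.
        Var[R] = 2*n_A*n_B*(2*n_A*n_B - n_A - n_B) / ((n_A+n_B)^2 * (n_A+n_B-1)) = 8232/2548 = 3.2308.
        SD[R] = 1.7974.
Step 4: Continuity-corrected z = (R - 0.5 - E[R]) / SD[R] = (11 - 0.5 - 8.0000) / 1.7974 = 1.3909.
Step 5: Two-sided p-value via normal approximation = 2*(1 - Phi(|z|)) = 0.164264.
Step 6: alpha = 0.1. fail to reject H0.

R = 11, z = 1.3909, p = 0.164264, fail to reject H0.


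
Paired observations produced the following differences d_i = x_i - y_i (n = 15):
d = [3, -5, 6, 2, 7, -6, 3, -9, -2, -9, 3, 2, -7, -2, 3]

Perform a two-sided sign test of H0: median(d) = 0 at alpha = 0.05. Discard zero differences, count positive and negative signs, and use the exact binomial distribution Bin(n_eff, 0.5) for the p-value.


Step 1: Discard zero differences. Original n = 15; n_eff = number of nonzero differences = 15.
Nonzero differences (with sign): +3, -5, +6, +2, +7, -6, +3, -9, -2, -9, +3, +2, -7, -2, +3
Step 2: Count signs: positive = 8, negative = 7.
Step 3: Under H0: P(positive) = 0.5, so the number of positives S ~ Bin(15, 0.5).
Step 4: Two-sided exact p-value = sum of Bin(15,0.5) probabilities at or below the observed probability = 1.000000.
Step 5: alpha = 0.05. fail to reject H0.

n_eff = 15, pos = 8, neg = 7, p = 1.000000, fail to reject H0.


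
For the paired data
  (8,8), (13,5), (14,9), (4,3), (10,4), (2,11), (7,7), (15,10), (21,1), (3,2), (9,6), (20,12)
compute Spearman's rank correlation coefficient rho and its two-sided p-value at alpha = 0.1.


Step 1: Rank x and y separately (midranks; no ties here).
rank(x): 8->5, 13->8, 14->9, 4->3, 10->7, 2->1, 7->4, 15->10, 21->12, 3->2, 9->6, 20->11
rank(y): 8->8, 5->5, 9->9, 3->3, 4->4, 11->11, 7->7, 10->10, 1->1, 2->2, 6->6, 12->12
Step 2: d_i = R_x(i) - R_y(i); compute d_i^2.
  (5-8)^2=9, (8-5)^2=9, (9-9)^2=0, (3-3)^2=0, (7-4)^2=9, (1-11)^2=100, (4-7)^2=9, (10-10)^2=0, (12-1)^2=121, (2-2)^2=0, (6-6)^2=0, (11-12)^2=1
sum(d^2) = 258.
Step 3: rho = 1 - 6*258 / (12*(12^2 - 1)) = 1 - 1548/1716 = 0.097902.
Step 4: Under H0, t = rho * sqrt((n-2)/(1-rho^2)) = 0.3111 ~ t(10).
Step 5: Two-sided p-value from the t-distribution with 10 df = 0.762122.
Step 6: alpha = 0.1. fail to reject H0.

rho = 0.0979, p = 0.762122, fail to reject H0 at alpha = 0.1.


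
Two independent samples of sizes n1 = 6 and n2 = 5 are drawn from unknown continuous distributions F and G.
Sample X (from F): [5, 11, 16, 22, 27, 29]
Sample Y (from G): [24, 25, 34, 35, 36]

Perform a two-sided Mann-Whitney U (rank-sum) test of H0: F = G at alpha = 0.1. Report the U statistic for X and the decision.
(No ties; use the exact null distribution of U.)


Step 1: Combine and sort all 11 observations; assign midranks.
sorted (value, group): (5,X), (11,X), (16,X), (22,X), (24,Y), (25,Y), (27,X), (29,X), (34,Y), (35,Y), (36,Y)
ranks: 5->1, 11->2, 16->3, 22->4, 24->5, 25->6, 27->7, 29->8, 34->9, 35->10, 36->11
Step 2: Rank sum for X: R1 = 1 + 2 + 3 + 4 + 7 + 8 = 25.
Step 3: U_X = R1 - n1(n1+1)/2 = 25 - 6*7/2 = 25 - 21 = 4.
       U_Y = n1*n2 - U_X = 30 - 4 = 26.
Step 4: No ties, so the exact null distribution of U (based on enumerating the C(11,6) = 462 equally likely rank assignments) gives the two-sided p-value.
Step 5: p-value = 0.051948; compare to alpha = 0.1. reject H0.

U_X = 4, p = 0.051948, reject H0 at alpha = 0.1.


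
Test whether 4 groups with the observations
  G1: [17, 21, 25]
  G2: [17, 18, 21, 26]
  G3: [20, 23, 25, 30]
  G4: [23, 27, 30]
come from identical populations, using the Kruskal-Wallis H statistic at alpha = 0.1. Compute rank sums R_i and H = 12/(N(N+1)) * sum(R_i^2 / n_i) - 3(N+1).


Step 1: Combine all N = 14 observations and assign midranks.
sorted (value, group, rank): (17,G1,1.5), (17,G2,1.5), (18,G2,3), (20,G3,4), (21,G1,5.5), (21,G2,5.5), (23,G3,7.5), (23,G4,7.5), (25,G1,9.5), (25,G3,9.5), (26,G2,11), (27,G4,12), (30,G3,13.5), (30,G4,13.5)
Step 2: Sum ranks within each group.
R_1 = 16.5 (n_1 = 3)
R_2 = 21 (n_2 = 4)
R_3 = 34.5 (n_3 = 4)
R_4 = 33 (n_4 = 3)
Step 3: H = 12/(N(N+1)) * sum(R_i^2/n_i) - 3(N+1)
     = 12/(14*15) * (16.5^2/3 + 21^2/4 + 34.5^2/4 + 33^2/3) - 3*15
     = 0.057143 * 861.562 - 45
     = 4.232143.
Step 4: Ties present; correction factor C = 1 - 30/(14^3 - 14) = 0.989011. Corrected H = 4.232143 / 0.989011 = 4.279167.
Step 5: Under H0, H ~ chi^2(3); p-value = 0.232854.
Step 6: alpha = 0.1. fail to reject H0.

H = 4.2792, df = 3, p = 0.232854, fail to reject H0.


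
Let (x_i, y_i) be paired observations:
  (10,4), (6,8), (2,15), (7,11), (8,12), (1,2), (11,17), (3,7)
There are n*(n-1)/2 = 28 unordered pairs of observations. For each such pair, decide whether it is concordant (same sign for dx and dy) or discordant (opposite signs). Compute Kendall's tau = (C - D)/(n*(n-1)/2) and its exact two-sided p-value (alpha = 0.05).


Step 1: Enumerate the 28 unordered pairs (i,j) with i<j and classify each by sign(x_j-x_i) * sign(y_j-y_i).
  (1,2):dx=-4,dy=+4->D; (1,3):dx=-8,dy=+11->D; (1,4):dx=-3,dy=+7->D; (1,5):dx=-2,dy=+8->D
  (1,6):dx=-9,dy=-2->C; (1,7):dx=+1,dy=+13->C; (1,8):dx=-7,dy=+3->D; (2,3):dx=-4,dy=+7->D
  (2,4):dx=+1,dy=+3->C; (2,5):dx=+2,dy=+4->C; (2,6):dx=-5,dy=-6->C; (2,7):dx=+5,dy=+9->C
  (2,8):dx=-3,dy=-1->C; (3,4):dx=+5,dy=-4->D; (3,5):dx=+6,dy=-3->D; (3,6):dx=-1,dy=-13->C
  (3,7):dx=+9,dy=+2->C; (3,8):dx=+1,dy=-8->D; (4,5):dx=+1,dy=+1->C; (4,6):dx=-6,dy=-9->C
  (4,7):dx=+4,dy=+6->C; (4,8):dx=-4,dy=-4->C; (5,6):dx=-7,dy=-10->C; (5,7):dx=+3,dy=+5->C
  (5,8):dx=-5,dy=-5->C; (6,7):dx=+10,dy=+15->C; (6,8):dx=+2,dy=+5->C; (7,8):dx=-8,dy=-10->C
Step 2: C = 19, D = 9, total pairs = 28.
Step 3: tau = (C - D)/(n(n-1)/2) = (19 - 9)/28 = 0.357143.
Step 4: Exact two-sided p-value (enumerate n! = 40320 permutations of y under H0): p = 0.275099.
Step 5: alpha = 0.05. fail to reject H0.

tau_b = 0.3571 (C=19, D=9), p = 0.275099, fail to reject H0.


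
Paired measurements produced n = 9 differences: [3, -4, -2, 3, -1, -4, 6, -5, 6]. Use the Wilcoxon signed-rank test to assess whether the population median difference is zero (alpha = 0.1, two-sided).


Step 1: Drop any zero differences (none here) and take |d_i|.
|d| = [3, 4, 2, 3, 1, 4, 6, 5, 6]
Step 2: Midrank |d_i| (ties get averaged ranks).
ranks: |3|->3.5, |4|->5.5, |2|->2, |3|->3.5, |1|->1, |4|->5.5, |6|->8.5, |5|->7, |6|->8.5
Step 3: Attach original signs; sum ranks with positive sign and with negative sign.
W+ = 3.5 + 3.5 + 8.5 + 8.5 = 24
W- = 5.5 + 2 + 1 + 5.5 + 7 = 21
(Check: W+ + W- = 45 should equal n(n+1)/2 = 45.)
Step 4: Test statistic W = min(W+, W-) = 21.
Step 5: Ties in |d|, so use the tie-corrected normal approximation.
        E[W] = n(n+1)/4 = 9*10/4 = 22.5.
        Tie groups: |d|=3 (t=2), |d|=4 (t=2), |d|=6 (t=2); sum(t^3 - t) = 18.
        Var[W] = n(n+1)(2n+1)/24 - sum(t^3-t)/48 = 1710/24 - 18/48 = 70.875.
        z = (W - E[W]) / sqrt(Var[W]) = (21 - 22.5) / 8.4187 = -0.1782.
        Two-sided p = 2*Phi(z) = 0.858586.
Step 6: alpha = 0.1. fail to reject H0.

W+ = 24, W- = 21, W = min = 21, p = 0.858586, fail to reject H0.


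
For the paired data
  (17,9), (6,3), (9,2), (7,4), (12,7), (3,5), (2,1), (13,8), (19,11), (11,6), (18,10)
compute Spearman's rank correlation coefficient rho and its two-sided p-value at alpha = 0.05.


Step 1: Rank x and y separately (midranks; no ties here).
rank(x): 17->9, 6->3, 9->5, 7->4, 12->7, 3->2, 2->1, 13->8, 19->11, 11->6, 18->10
rank(y): 9->9, 3->3, 2->2, 4->4, 7->7, 5->5, 1->1, 8->8, 11->11, 6->6, 10->10
Step 2: d_i = R_x(i) - R_y(i); compute d_i^2.
  (9-9)^2=0, (3-3)^2=0, (5-2)^2=9, (4-4)^2=0, (7-7)^2=0, (2-5)^2=9, (1-1)^2=0, (8-8)^2=0, (11-11)^2=0, (6-6)^2=0, (10-10)^2=0
sum(d^2) = 18.
Step 3: rho = 1 - 6*18 / (11*(11^2 - 1)) = 1 - 108/1320 = 0.918182.
Step 4: Under H0, t = rho * sqrt((n-2)/(1-rho^2)) = 6.9531 ~ t(9).
Step 5: Two-sided p-value from the t-distribution with 9 df = 0.000067.
Step 6: alpha = 0.05. reject H0.

rho = 0.9182, p = 0.000067, reject H0 at alpha = 0.05.


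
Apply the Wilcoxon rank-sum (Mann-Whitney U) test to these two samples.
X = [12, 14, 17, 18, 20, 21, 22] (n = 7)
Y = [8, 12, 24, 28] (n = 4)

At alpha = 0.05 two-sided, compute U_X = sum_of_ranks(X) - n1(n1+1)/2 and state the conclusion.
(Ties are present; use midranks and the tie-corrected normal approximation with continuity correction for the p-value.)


Step 1: Combine and sort all 11 observations; assign midranks.
sorted (value, group): (8,Y), (12,X), (12,Y), (14,X), (17,X), (18,X), (20,X), (21,X), (22,X), (24,Y), (28,Y)
ranks: 8->1, 12->2.5, 12->2.5, 14->4, 17->5, 18->6, 20->7, 21->8, 22->9, 24->10, 28->11
Step 2: Rank sum for X: R1 = 2.5 + 4 + 5 + 6 + 7 + 8 + 9 = 41.5.
Step 3: U_X = R1 - n1(n1+1)/2 = 41.5 - 7*8/2 = 41.5 - 28 = 13.5.
       U_Y = n1*n2 - U_X = 28 - 13.5 = 14.5.
Step 4: Ties are present, so use the tie-corrected normal approximation (with continuity correction) for the p-value.
Step 5: p-value = 1.000000; compare to alpha = 0.05. fail to reject H0.

U_X = 13.5, p = 1.000000, fail to reject H0 at alpha = 0.05.


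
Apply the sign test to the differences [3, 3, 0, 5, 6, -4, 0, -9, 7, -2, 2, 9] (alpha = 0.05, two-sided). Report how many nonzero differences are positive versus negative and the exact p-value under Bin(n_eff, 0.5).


Step 1: Discard zero differences. Original n = 12; n_eff = number of nonzero differences = 10.
Nonzero differences (with sign): +3, +3, +5, +6, -4, -9, +7, -2, +2, +9
Step 2: Count signs: positive = 7, negative = 3.
Step 3: Under H0: P(positive) = 0.5, so the number of positives S ~ Bin(10, 0.5).
Step 4: Two-sided exact p-value = sum of Bin(10,0.5) probabilities at or below the observed probability = 0.343750.
Step 5: alpha = 0.05. fail to reject H0.

n_eff = 10, pos = 7, neg = 3, p = 0.343750, fail to reject H0.


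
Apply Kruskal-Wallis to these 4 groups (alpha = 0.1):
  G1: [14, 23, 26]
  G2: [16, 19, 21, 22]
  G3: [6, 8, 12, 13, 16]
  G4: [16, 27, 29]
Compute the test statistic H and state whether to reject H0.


Step 1: Combine all N = 15 observations and assign midranks.
sorted (value, group, rank): (6,G3,1), (8,G3,2), (12,G3,3), (13,G3,4), (14,G1,5), (16,G2,7), (16,G3,7), (16,G4,7), (19,G2,9), (21,G2,10), (22,G2,11), (23,G1,12), (26,G1,13), (27,G4,14), (29,G4,15)
Step 2: Sum ranks within each group.
R_1 = 30 (n_1 = 3)
R_2 = 37 (n_2 = 4)
R_3 = 17 (n_3 = 5)
R_4 = 36 (n_4 = 3)
Step 3: H = 12/(N(N+1)) * sum(R_i^2/n_i) - 3(N+1)
     = 12/(15*16) * (30^2/3 + 37^2/4 + 17^2/5 + 36^2/3) - 3*16
     = 0.050000 * 1132.05 - 48
     = 8.602500.
Step 4: Ties present; correction factor C = 1 - 24/(15^3 - 15) = 0.992857. Corrected H = 8.602500 / 0.992857 = 8.664388.
Step 5: Under H0, H ~ chi^2(3); p-value = 0.034102.
Step 6: alpha = 0.1. reject H0.

H = 8.6644, df = 3, p = 0.034102, reject H0.


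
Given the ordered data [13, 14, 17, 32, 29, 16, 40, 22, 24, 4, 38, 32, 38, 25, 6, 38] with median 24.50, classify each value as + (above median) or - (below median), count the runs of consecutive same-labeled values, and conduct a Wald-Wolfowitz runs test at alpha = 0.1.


Step 1: Compute median = 24.50; label A = above, B = below.
Labels in order: BBBAABABBBAAAABA  (n_A = 8, n_B = 8)
Step 2: Count runs R = 8.
Step 3: Under H0 (random ordering), E[R] = 2*n_A*n_B/(n_A+n_B) + 1 = 2*8*8/16 + 1 = 9.0000.
        Var[R] = 2*n_A*n_B*(2*n_A*n_B - n_A - n_B) / ((n_A+n_B)^2 * (n_A+n_B-1)) = 14336/3840 = 3.7333.
        SD[R] = 1.9322.
Step 4: Continuity-corrected z = (R + 0.5 - E[R]) / SD[R] = (8 + 0.5 - 9.0000) / 1.9322 = -0.2588.
Step 5: Two-sided p-value via normal approximation = 2*(1 - Phi(|z|)) = 0.795809.
Step 6: alpha = 0.1. fail to reject H0.

R = 8, z = -0.2588, p = 0.795809, fail to reject H0.


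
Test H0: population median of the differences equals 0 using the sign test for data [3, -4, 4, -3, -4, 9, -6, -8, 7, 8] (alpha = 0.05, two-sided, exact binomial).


Step 1: Discard zero differences. Original n = 10; n_eff = number of nonzero differences = 10.
Nonzero differences (with sign): +3, -4, +4, -3, -4, +9, -6, -8, +7, +8
Step 2: Count signs: positive = 5, negative = 5.
Step 3: Under H0: P(positive) = 0.5, so the number of positives S ~ Bin(10, 0.5).
Step 4: Two-sided exact p-value = sum of Bin(10,0.5) probabilities at or below the observed probability = 1.000000.
Step 5: alpha = 0.05. fail to reject H0.

n_eff = 10, pos = 5, neg = 5, p = 1.000000, fail to reject H0.


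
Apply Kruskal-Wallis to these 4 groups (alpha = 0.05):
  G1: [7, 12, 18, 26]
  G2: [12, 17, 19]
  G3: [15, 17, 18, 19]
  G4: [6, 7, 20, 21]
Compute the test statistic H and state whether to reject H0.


Step 1: Combine all N = 15 observations and assign midranks.
sorted (value, group, rank): (6,G4,1), (7,G1,2.5), (7,G4,2.5), (12,G1,4.5), (12,G2,4.5), (15,G3,6), (17,G2,7.5), (17,G3,7.5), (18,G1,9.5), (18,G3,9.5), (19,G2,11.5), (19,G3,11.5), (20,G4,13), (21,G4,14), (26,G1,15)
Step 2: Sum ranks within each group.
R_1 = 31.5 (n_1 = 4)
R_2 = 23.5 (n_2 = 3)
R_3 = 34.5 (n_3 = 4)
R_4 = 30.5 (n_4 = 4)
Step 3: H = 12/(N(N+1)) * sum(R_i^2/n_i) - 3(N+1)
     = 12/(15*16) * (31.5^2/4 + 23.5^2/3 + 34.5^2/4 + 30.5^2/4) - 3*16
     = 0.050000 * 962.271 - 48
     = 0.113542.
Step 4: Ties present; correction factor C = 1 - 30/(15^3 - 15) = 0.991071. Corrected H = 0.113542 / 0.991071 = 0.114565.
Step 5: Under H0, H ~ chi^2(3); p-value = 0.990034.
Step 6: alpha = 0.05. fail to reject H0.

H = 0.1146, df = 3, p = 0.990034, fail to reject H0.


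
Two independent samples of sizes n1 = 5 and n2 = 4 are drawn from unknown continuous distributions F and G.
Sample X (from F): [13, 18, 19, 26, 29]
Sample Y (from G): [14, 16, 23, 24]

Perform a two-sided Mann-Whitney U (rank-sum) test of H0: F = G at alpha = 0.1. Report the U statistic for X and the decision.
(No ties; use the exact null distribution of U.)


Step 1: Combine and sort all 9 observations; assign midranks.
sorted (value, group): (13,X), (14,Y), (16,Y), (18,X), (19,X), (23,Y), (24,Y), (26,X), (29,X)
ranks: 13->1, 14->2, 16->3, 18->4, 19->5, 23->6, 24->7, 26->8, 29->9
Step 2: Rank sum for X: R1 = 1 + 4 + 5 + 8 + 9 = 27.
Step 3: U_X = R1 - n1(n1+1)/2 = 27 - 5*6/2 = 27 - 15 = 12.
       U_Y = n1*n2 - U_X = 20 - 12 = 8.
Step 4: No ties, so the exact null distribution of U (based on enumerating the C(9,5) = 126 equally likely rank assignments) gives the two-sided p-value.
Step 5: p-value = 0.730159; compare to alpha = 0.1. fail to reject H0.

U_X = 12, p = 0.730159, fail to reject H0 at alpha = 0.1.


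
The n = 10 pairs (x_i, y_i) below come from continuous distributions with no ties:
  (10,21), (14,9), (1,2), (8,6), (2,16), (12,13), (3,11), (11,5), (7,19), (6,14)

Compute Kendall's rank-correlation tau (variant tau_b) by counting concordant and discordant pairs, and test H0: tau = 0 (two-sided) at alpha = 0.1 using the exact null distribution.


Step 1: Enumerate the 45 unordered pairs (i,j) with i<j and classify each by sign(x_j-x_i) * sign(y_j-y_i).
  (1,2):dx=+4,dy=-12->D; (1,3):dx=-9,dy=-19->C; (1,4):dx=-2,dy=-15->C; (1,5):dx=-8,dy=-5->C
  (1,6):dx=+2,dy=-8->D; (1,7):dx=-7,dy=-10->C; (1,8):dx=+1,dy=-16->D; (1,9):dx=-3,dy=-2->C
  (1,10):dx=-4,dy=-7->C; (2,3):dx=-13,dy=-7->C; (2,4):dx=-6,dy=-3->C; (2,5):dx=-12,dy=+7->D
  (2,6):dx=-2,dy=+4->D; (2,7):dx=-11,dy=+2->D; (2,8):dx=-3,dy=-4->C; (2,9):dx=-7,dy=+10->D
  (2,10):dx=-8,dy=+5->D; (3,4):dx=+7,dy=+4->C; (3,5):dx=+1,dy=+14->C; (3,6):dx=+11,dy=+11->C
  (3,7):dx=+2,dy=+9->C; (3,8):dx=+10,dy=+3->C; (3,9):dx=+6,dy=+17->C; (3,10):dx=+5,dy=+12->C
  (4,5):dx=-6,dy=+10->D; (4,6):dx=+4,dy=+7->C; (4,7):dx=-5,dy=+5->D; (4,8):dx=+3,dy=-1->D
  (4,9):dx=-1,dy=+13->D; (4,10):dx=-2,dy=+8->D; (5,6):dx=+10,dy=-3->D; (5,7):dx=+1,dy=-5->D
  (5,8):dx=+9,dy=-11->D; (5,9):dx=+5,dy=+3->C; (5,10):dx=+4,dy=-2->D; (6,7):dx=-9,dy=-2->C
  (6,8):dx=-1,dy=-8->C; (6,9):dx=-5,dy=+6->D; (6,10):dx=-6,dy=+1->D; (7,8):dx=+8,dy=-6->D
  (7,9):dx=+4,dy=+8->C; (7,10):dx=+3,dy=+3->C; (8,9):dx=-4,dy=+14->D; (8,10):dx=-5,dy=+9->D
  (9,10):dx=-1,dy=-5->C
Step 2: C = 23, D = 22, total pairs = 45.
Step 3: tau = (C - D)/(n(n-1)/2) = (23 - 22)/45 = 0.022222.
Step 4: Exact two-sided p-value (enumerate n! = 3628800 permutations of y under H0): p = 1.000000.
Step 5: alpha = 0.1. fail to reject H0.

tau_b = 0.0222 (C=23, D=22), p = 1.000000, fail to reject H0.


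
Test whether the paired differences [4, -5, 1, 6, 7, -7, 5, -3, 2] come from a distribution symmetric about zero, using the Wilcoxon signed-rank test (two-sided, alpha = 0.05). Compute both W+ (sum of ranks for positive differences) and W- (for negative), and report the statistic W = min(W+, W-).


Step 1: Drop any zero differences (none here) and take |d_i|.
|d| = [4, 5, 1, 6, 7, 7, 5, 3, 2]
Step 2: Midrank |d_i| (ties get averaged ranks).
ranks: |4|->4, |5|->5.5, |1|->1, |6|->7, |7|->8.5, |7|->8.5, |5|->5.5, |3|->3, |2|->2
Step 3: Attach original signs; sum ranks with positive sign and with negative sign.
W+ = 4 + 1 + 7 + 8.5 + 5.5 + 2 = 28
W- = 5.5 + 8.5 + 3 = 17
(Check: W+ + W- = 45 should equal n(n+1)/2 = 45.)
Step 4: Test statistic W = min(W+, W-) = 17.
Step 5: Ties in |d|, so use the tie-corrected normal approximation.
        E[W] = n(n+1)/4 = 9*10/4 = 22.5.
        Tie groups: |d|=5 (t=2), |d|=7 (t=2); sum(t^3 - t) = 12.
        Var[W] = n(n+1)(2n+1)/24 - sum(t^3-t)/48 = 1710/24 - 12/48 = 71.
        z = (W - E[W]) / sqrt(Var[W]) = (17 - 22.5) / 8.4261 = -0.6527.
        Two-sided p = 2*Phi(z) = 0.513930.
Step 6: alpha = 0.05. fail to reject H0.

W+ = 28, W- = 17, W = min = 17, p = 0.513930, fail to reject H0.


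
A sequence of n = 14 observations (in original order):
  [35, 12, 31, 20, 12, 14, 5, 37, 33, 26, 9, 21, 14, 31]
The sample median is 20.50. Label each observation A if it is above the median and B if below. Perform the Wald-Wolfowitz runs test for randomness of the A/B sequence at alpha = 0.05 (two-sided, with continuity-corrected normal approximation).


Step 1: Compute median = 20.50; label A = above, B = below.
Labels in order: ABABBBBAAABABA  (n_A = 7, n_B = 7)
Step 2: Count runs R = 9.
Step 3: Under H0 (random ordering), E[R] = 2*n_A*n_B/(n_A+n_B) + 1 = 2*7*7/14 + 1 = 8.0000.
        Var[R] = 2*n_A*n_B*(2*n_A*n_B - n_A - n_B) / ((n_A+n_B)^2 * (n_A+n_B-1)) = 8232/2548 = 3.2308.
        SD[R] = 1.7974.
Step 4: Continuity-corrected z = (R - 0.5 - E[R]) / SD[R] = (9 - 0.5 - 8.0000) / 1.7974 = 0.2782.
Step 5: Two-sided p-value via normal approximation = 2*(1 - Phi(|z|)) = 0.780879.
Step 6: alpha = 0.05. fail to reject H0.

R = 9, z = 0.2782, p = 0.780879, fail to reject H0.


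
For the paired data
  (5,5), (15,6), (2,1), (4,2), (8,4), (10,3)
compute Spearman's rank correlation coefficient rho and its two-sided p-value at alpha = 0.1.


Step 1: Rank x and y separately (midranks; no ties here).
rank(x): 5->3, 15->6, 2->1, 4->2, 8->4, 10->5
rank(y): 5->5, 6->6, 1->1, 2->2, 4->4, 3->3
Step 2: d_i = R_x(i) - R_y(i); compute d_i^2.
  (3-5)^2=4, (6-6)^2=0, (1-1)^2=0, (2-2)^2=0, (4-4)^2=0, (5-3)^2=4
sum(d^2) = 8.
Step 3: rho = 1 - 6*8 / (6*(6^2 - 1)) = 1 - 48/210 = 0.771429.
Step 4: Under H0, t = rho * sqrt((n-2)/(1-rho^2)) = 2.4247 ~ t(4).
Step 5: Two-sided p-value from the t-distribution with 4 df = 0.072397.
Step 6: alpha = 0.1. reject H0.

rho = 0.7714, p = 0.072397, reject H0 at alpha = 0.1.


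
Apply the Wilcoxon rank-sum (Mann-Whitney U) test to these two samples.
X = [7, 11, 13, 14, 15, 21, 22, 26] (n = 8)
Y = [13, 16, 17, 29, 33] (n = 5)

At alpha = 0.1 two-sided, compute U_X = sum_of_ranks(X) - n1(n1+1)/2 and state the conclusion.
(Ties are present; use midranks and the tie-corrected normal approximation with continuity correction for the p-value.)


Step 1: Combine and sort all 13 observations; assign midranks.
sorted (value, group): (7,X), (11,X), (13,X), (13,Y), (14,X), (15,X), (16,Y), (17,Y), (21,X), (22,X), (26,X), (29,Y), (33,Y)
ranks: 7->1, 11->2, 13->3.5, 13->3.5, 14->5, 15->6, 16->7, 17->8, 21->9, 22->10, 26->11, 29->12, 33->13
Step 2: Rank sum for X: R1 = 1 + 2 + 3.5 + 5 + 6 + 9 + 10 + 11 = 47.5.
Step 3: U_X = R1 - n1(n1+1)/2 = 47.5 - 8*9/2 = 47.5 - 36 = 11.5.
       U_Y = n1*n2 - U_X = 40 - 11.5 = 28.5.
Step 4: Ties are present, so use the tie-corrected normal approximation (with continuity correction) for the p-value.
Step 5: p-value = 0.240919; compare to alpha = 0.1. fail to reject H0.

U_X = 11.5, p = 0.240919, fail to reject H0 at alpha = 0.1.


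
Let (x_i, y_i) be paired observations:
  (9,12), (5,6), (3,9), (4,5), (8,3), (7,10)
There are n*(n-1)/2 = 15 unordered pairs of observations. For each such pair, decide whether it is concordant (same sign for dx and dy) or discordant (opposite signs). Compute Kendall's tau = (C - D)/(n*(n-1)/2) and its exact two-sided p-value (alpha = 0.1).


Step 1: Enumerate the 15 unordered pairs (i,j) with i<j and classify each by sign(x_j-x_i) * sign(y_j-y_i).
  (1,2):dx=-4,dy=-6->C; (1,3):dx=-6,dy=-3->C; (1,4):dx=-5,dy=-7->C; (1,5):dx=-1,dy=-9->C
  (1,6):dx=-2,dy=-2->C; (2,3):dx=-2,dy=+3->D; (2,4):dx=-1,dy=-1->C; (2,5):dx=+3,dy=-3->D
  (2,6):dx=+2,dy=+4->C; (3,4):dx=+1,dy=-4->D; (3,5):dx=+5,dy=-6->D; (3,6):dx=+4,dy=+1->C
  (4,5):dx=+4,dy=-2->D; (4,6):dx=+3,dy=+5->C; (5,6):dx=-1,dy=+7->D
Step 2: C = 9, D = 6, total pairs = 15.
Step 3: tau = (C - D)/(n(n-1)/2) = (9 - 6)/15 = 0.200000.
Step 4: Exact two-sided p-value (enumerate n! = 720 permutations of y under H0): p = 0.719444.
Step 5: alpha = 0.1. fail to reject H0.

tau_b = 0.2000 (C=9, D=6), p = 0.719444, fail to reject H0.


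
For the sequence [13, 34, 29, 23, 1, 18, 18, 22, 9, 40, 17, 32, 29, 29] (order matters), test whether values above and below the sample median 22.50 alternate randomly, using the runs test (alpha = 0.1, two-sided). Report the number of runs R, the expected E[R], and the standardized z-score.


Step 1: Compute median = 22.50; label A = above, B = below.
Labels in order: BAAABBBBBABAAA  (n_A = 7, n_B = 7)
Step 2: Count runs R = 6.
Step 3: Under H0 (random ordering), E[R] = 2*n_A*n_B/(n_A+n_B) + 1 = 2*7*7/14 + 1 = 8.0000.
        Var[R] = 2*n_A*n_B*(2*n_A*n_B - n_A - n_B) / ((n_A+n_B)^2 * (n_A+n_B-1)) = 8232/2548 = 3.2308.
        SD[R] = 1.7974.
Step 4: Continuity-corrected z = (R + 0.5 - E[R]) / SD[R] = (6 + 0.5 - 8.0000) / 1.7974 = -0.8345.
Step 5: Two-sided p-value via normal approximation = 2*(1 - Phi(|z|)) = 0.403986.
Step 6: alpha = 0.1. fail to reject H0.

R = 6, z = -0.8345, p = 0.403986, fail to reject H0.


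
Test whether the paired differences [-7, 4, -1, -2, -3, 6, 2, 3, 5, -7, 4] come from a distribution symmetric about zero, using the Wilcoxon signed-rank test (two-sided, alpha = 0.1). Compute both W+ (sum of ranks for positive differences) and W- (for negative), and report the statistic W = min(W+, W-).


Step 1: Drop any zero differences (none here) and take |d_i|.
|d| = [7, 4, 1, 2, 3, 6, 2, 3, 5, 7, 4]
Step 2: Midrank |d_i| (ties get averaged ranks).
ranks: |7|->10.5, |4|->6.5, |1|->1, |2|->2.5, |3|->4.5, |6|->9, |2|->2.5, |3|->4.5, |5|->8, |7|->10.5, |4|->6.5
Step 3: Attach original signs; sum ranks with positive sign and with negative sign.
W+ = 6.5 + 9 + 2.5 + 4.5 + 8 + 6.5 = 37
W- = 10.5 + 1 + 2.5 + 4.5 + 10.5 = 29
(Check: W+ + W- = 66 should equal n(n+1)/2 = 66.)
Step 4: Test statistic W = min(W+, W-) = 29.
Step 5: Ties in |d|, so use the tie-corrected normal approximation.
        E[W] = n(n+1)/4 = 11*12/4 = 33.
        Tie groups: |d|=2 (t=2), |d|=3 (t=2), |d|=4 (t=2), |d|=7 (t=2); sum(t^3 - t) = 24.
        Var[W] = n(n+1)(2n+1)/24 - sum(t^3-t)/48 = 3036/24 - 24/48 = 126.
        z = (W - E[W]) / sqrt(Var[W]) = (29 - 33) / 11.2250 = -0.3563.
        Two-sided p = 2*Phi(z) = 0.721580.
Step 6: alpha = 0.1. fail to reject H0.

W+ = 37, W- = 29, W = min = 29, p = 0.721580, fail to reject H0.


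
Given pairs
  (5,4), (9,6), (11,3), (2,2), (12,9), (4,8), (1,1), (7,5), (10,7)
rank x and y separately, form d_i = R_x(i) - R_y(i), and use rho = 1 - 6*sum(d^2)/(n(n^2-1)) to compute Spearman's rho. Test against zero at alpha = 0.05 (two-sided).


Step 1: Rank x and y separately (midranks; no ties here).
rank(x): 5->4, 9->6, 11->8, 2->2, 12->9, 4->3, 1->1, 7->5, 10->7
rank(y): 4->4, 6->6, 3->3, 2->2, 9->9, 8->8, 1->1, 5->5, 7->7
Step 2: d_i = R_x(i) - R_y(i); compute d_i^2.
  (4-4)^2=0, (6-6)^2=0, (8-3)^2=25, (2-2)^2=0, (9-9)^2=0, (3-8)^2=25, (1-1)^2=0, (5-5)^2=0, (7-7)^2=0
sum(d^2) = 50.
Step 3: rho = 1 - 6*50 / (9*(9^2 - 1)) = 1 - 300/720 = 0.583333.
Step 4: Under H0, t = rho * sqrt((n-2)/(1-rho^2)) = 1.9001 ~ t(7).
Step 5: Two-sided p-value from the t-distribution with 7 df = 0.099186.
Step 6: alpha = 0.05. fail to reject H0.

rho = 0.5833, p = 0.099186, fail to reject H0 at alpha = 0.05.


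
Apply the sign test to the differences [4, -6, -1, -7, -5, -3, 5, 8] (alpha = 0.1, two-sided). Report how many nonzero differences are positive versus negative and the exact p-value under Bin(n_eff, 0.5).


Step 1: Discard zero differences. Original n = 8; n_eff = number of nonzero differences = 8.
Nonzero differences (with sign): +4, -6, -1, -7, -5, -3, +5, +8
Step 2: Count signs: positive = 3, negative = 5.
Step 3: Under H0: P(positive) = 0.5, so the number of positives S ~ Bin(8, 0.5).
Step 4: Two-sided exact p-value = sum of Bin(8,0.5) probabilities at or below the observed probability = 0.726562.
Step 5: alpha = 0.1. fail to reject H0.

n_eff = 8, pos = 3, neg = 5, p = 0.726562, fail to reject H0.


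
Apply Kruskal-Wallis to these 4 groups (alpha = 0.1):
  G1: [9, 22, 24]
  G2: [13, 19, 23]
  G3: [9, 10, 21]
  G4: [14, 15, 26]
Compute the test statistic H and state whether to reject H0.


Step 1: Combine all N = 12 observations and assign midranks.
sorted (value, group, rank): (9,G1,1.5), (9,G3,1.5), (10,G3,3), (13,G2,4), (14,G4,5), (15,G4,6), (19,G2,7), (21,G3,8), (22,G1,9), (23,G2,10), (24,G1,11), (26,G4,12)
Step 2: Sum ranks within each group.
R_1 = 21.5 (n_1 = 3)
R_2 = 21 (n_2 = 3)
R_3 = 12.5 (n_3 = 3)
R_4 = 23 (n_4 = 3)
Step 3: H = 12/(N(N+1)) * sum(R_i^2/n_i) - 3(N+1)
     = 12/(12*13) * (21.5^2/3 + 21^2/3 + 12.5^2/3 + 23^2/3) - 3*13
     = 0.076923 * 529.5 - 39
     = 1.730769.
Step 4: Ties present; correction factor C = 1 - 6/(12^3 - 12) = 0.996503. Corrected H = 1.730769 / 0.996503 = 1.736842.
Step 5: Under H0, H ~ chi^2(3); p-value = 0.628774.
Step 6: alpha = 0.1. fail to reject H0.

H = 1.7368, df = 3, p = 0.628774, fail to reject H0.


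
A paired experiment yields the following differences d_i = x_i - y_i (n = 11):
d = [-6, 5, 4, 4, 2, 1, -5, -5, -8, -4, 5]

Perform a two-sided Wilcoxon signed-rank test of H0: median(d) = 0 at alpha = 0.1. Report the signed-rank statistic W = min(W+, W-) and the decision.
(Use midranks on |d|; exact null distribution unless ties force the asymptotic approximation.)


Step 1: Drop any zero differences (none here) and take |d_i|.
|d| = [6, 5, 4, 4, 2, 1, 5, 5, 8, 4, 5]
Step 2: Midrank |d_i| (ties get averaged ranks).
ranks: |6|->10, |5|->7.5, |4|->4, |4|->4, |2|->2, |1|->1, |5|->7.5, |5|->7.5, |8|->11, |4|->4, |5|->7.5
Step 3: Attach original signs; sum ranks with positive sign and with negative sign.
W+ = 7.5 + 4 + 4 + 2 + 1 + 7.5 = 26
W- = 10 + 7.5 + 7.5 + 11 + 4 = 40
(Check: W+ + W- = 66 should equal n(n+1)/2 = 66.)
Step 4: Test statistic W = min(W+, W-) = 26.
Step 5: Ties in |d|, so use the tie-corrected normal approximation.
        E[W] = n(n+1)/4 = 11*12/4 = 33.
        Tie groups: |d|=4 (t=3), |d|=5 (t=4); sum(t^3 - t) = 84.
        Var[W] = n(n+1)(2n+1)/24 - sum(t^3-t)/48 = 3036/24 - 84/48 = 124.75.
        z = (W - E[W]) / sqrt(Var[W]) = (26 - 33) / 11.1692 = -0.6267.
        Two-sided p = 2*Phi(z) = 0.530839.
Step 6: alpha = 0.1. fail to reject H0.

W+ = 26, W- = 40, W = min = 26, p = 0.530839, fail to reject H0.


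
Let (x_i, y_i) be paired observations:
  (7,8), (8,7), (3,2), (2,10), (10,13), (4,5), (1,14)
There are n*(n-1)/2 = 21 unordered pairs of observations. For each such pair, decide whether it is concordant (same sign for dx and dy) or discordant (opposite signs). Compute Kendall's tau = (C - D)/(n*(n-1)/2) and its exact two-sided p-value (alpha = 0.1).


Step 1: Enumerate the 21 unordered pairs (i,j) with i<j and classify each by sign(x_j-x_i) * sign(y_j-y_i).
  (1,2):dx=+1,dy=-1->D; (1,3):dx=-4,dy=-6->C; (1,4):dx=-5,dy=+2->D; (1,5):dx=+3,dy=+5->C
  (1,6):dx=-3,dy=-3->C; (1,7):dx=-6,dy=+6->D; (2,3):dx=-5,dy=-5->C; (2,4):dx=-6,dy=+3->D
  (2,5):dx=+2,dy=+6->C; (2,6):dx=-4,dy=-2->C; (2,7):dx=-7,dy=+7->D; (3,4):dx=-1,dy=+8->D
  (3,5):dx=+7,dy=+11->C; (3,6):dx=+1,dy=+3->C; (3,7):dx=-2,dy=+12->D; (4,5):dx=+8,dy=+3->C
  (4,6):dx=+2,dy=-5->D; (4,7):dx=-1,dy=+4->D; (5,6):dx=-6,dy=-8->C; (5,7):dx=-9,dy=+1->D
  (6,7):dx=-3,dy=+9->D
Step 2: C = 10, D = 11, total pairs = 21.
Step 3: tau = (C - D)/(n(n-1)/2) = (10 - 11)/21 = -0.047619.
Step 4: Exact two-sided p-value (enumerate n! = 5040 permutations of y under H0): p = 1.000000.
Step 5: alpha = 0.1. fail to reject H0.

tau_b = -0.0476 (C=10, D=11), p = 1.000000, fail to reject H0.


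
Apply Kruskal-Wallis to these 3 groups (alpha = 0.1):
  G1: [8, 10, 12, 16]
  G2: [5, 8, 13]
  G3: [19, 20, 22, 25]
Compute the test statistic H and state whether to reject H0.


Step 1: Combine all N = 11 observations and assign midranks.
sorted (value, group, rank): (5,G2,1), (8,G1,2.5), (8,G2,2.5), (10,G1,4), (12,G1,5), (13,G2,6), (16,G1,7), (19,G3,8), (20,G3,9), (22,G3,10), (25,G3,11)
Step 2: Sum ranks within each group.
R_1 = 18.5 (n_1 = 4)
R_2 = 9.5 (n_2 = 3)
R_3 = 38 (n_3 = 4)
Step 3: H = 12/(N(N+1)) * sum(R_i^2/n_i) - 3(N+1)
     = 12/(11*12) * (18.5^2/4 + 9.5^2/3 + 38^2/4) - 3*12
     = 0.090909 * 476.646 - 36
     = 7.331439.
Step 4: Ties present; correction factor C = 1 - 6/(11^3 - 11) = 0.995455. Corrected H = 7.331439 / 0.995455 = 7.364916.
Step 5: Under H0, H ~ chi^2(2); p-value = 0.025161.
Step 6: alpha = 0.1. reject H0.

H = 7.3649, df = 2, p = 0.025161, reject H0.


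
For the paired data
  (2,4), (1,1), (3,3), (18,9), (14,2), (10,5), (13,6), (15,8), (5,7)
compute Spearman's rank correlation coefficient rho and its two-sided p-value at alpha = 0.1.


Step 1: Rank x and y separately (midranks; no ties here).
rank(x): 2->2, 1->1, 3->3, 18->9, 14->7, 10->5, 13->6, 15->8, 5->4
rank(y): 4->4, 1->1, 3->3, 9->9, 2->2, 5->5, 6->6, 8->8, 7->7
Step 2: d_i = R_x(i) - R_y(i); compute d_i^2.
  (2-4)^2=4, (1-1)^2=0, (3-3)^2=0, (9-9)^2=0, (7-2)^2=25, (5-5)^2=0, (6-6)^2=0, (8-8)^2=0, (4-7)^2=9
sum(d^2) = 38.
Step 3: rho = 1 - 6*38 / (9*(9^2 - 1)) = 1 - 228/720 = 0.683333.
Step 4: Under H0, t = rho * sqrt((n-2)/(1-rho^2)) = 2.4763 ~ t(7).
Step 5: Two-sided p-value from the t-distribution with 7 df = 0.042442.
Step 6: alpha = 0.1. reject H0.

rho = 0.6833, p = 0.042442, reject H0 at alpha = 0.1.


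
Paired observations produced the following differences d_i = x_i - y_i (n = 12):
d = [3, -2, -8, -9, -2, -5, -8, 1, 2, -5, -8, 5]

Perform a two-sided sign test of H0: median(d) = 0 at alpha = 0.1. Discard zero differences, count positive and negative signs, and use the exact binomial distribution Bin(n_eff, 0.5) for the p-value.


Step 1: Discard zero differences. Original n = 12; n_eff = number of nonzero differences = 12.
Nonzero differences (with sign): +3, -2, -8, -9, -2, -5, -8, +1, +2, -5, -8, +5
Step 2: Count signs: positive = 4, negative = 8.
Step 3: Under H0: P(positive) = 0.5, so the number of positives S ~ Bin(12, 0.5).
Step 4: Two-sided exact p-value = sum of Bin(12,0.5) probabilities at or below the observed probability = 0.387695.
Step 5: alpha = 0.1. fail to reject H0.

n_eff = 12, pos = 4, neg = 8, p = 0.387695, fail to reject H0.


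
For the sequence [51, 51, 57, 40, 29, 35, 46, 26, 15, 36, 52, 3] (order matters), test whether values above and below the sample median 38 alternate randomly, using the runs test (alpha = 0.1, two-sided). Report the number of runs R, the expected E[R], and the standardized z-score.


Step 1: Compute median = 38; label A = above, B = below.
Labels in order: AAAABBABBBAB  (n_A = 6, n_B = 6)
Step 2: Count runs R = 6.
Step 3: Under H0 (random ordering), E[R] = 2*n_A*n_B/(n_A+n_B) + 1 = 2*6*6/12 + 1 = 7.0000.
        Var[R] = 2*n_A*n_B*(2*n_A*n_B - n_A - n_B) / ((n_A+n_B)^2 * (n_A+n_B-1)) = 4320/1584 = 2.7273.
        SD[R] = 1.6514.
Step 4: Continuity-corrected z = (R + 0.5 - E[R]) / SD[R] = (6 + 0.5 - 7.0000) / 1.6514 = -0.3028.
Step 5: Two-sided p-value via normal approximation = 2*(1 - Phi(|z|)) = 0.762069.
Step 6: alpha = 0.1. fail to reject H0.

R = 6, z = -0.3028, p = 0.762069, fail to reject H0.


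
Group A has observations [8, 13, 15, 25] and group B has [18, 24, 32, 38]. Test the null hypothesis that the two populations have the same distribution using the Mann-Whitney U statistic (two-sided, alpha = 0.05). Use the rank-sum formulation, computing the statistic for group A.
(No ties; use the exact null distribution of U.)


Step 1: Combine and sort all 8 observations; assign midranks.
sorted (value, group): (8,X), (13,X), (15,X), (18,Y), (24,Y), (25,X), (32,Y), (38,Y)
ranks: 8->1, 13->2, 15->3, 18->4, 24->5, 25->6, 32->7, 38->8
Step 2: Rank sum for X: R1 = 1 + 2 + 3 + 6 = 12.
Step 3: U_X = R1 - n1(n1+1)/2 = 12 - 4*5/2 = 12 - 10 = 2.
       U_Y = n1*n2 - U_X = 16 - 2 = 14.
Step 4: No ties, so the exact null distribution of U (based on enumerating the C(8,4) = 70 equally likely rank assignments) gives the two-sided p-value.
Step 5: p-value = 0.114286; compare to alpha = 0.05. fail to reject H0.

U_X = 2, p = 0.114286, fail to reject H0 at alpha = 0.05.


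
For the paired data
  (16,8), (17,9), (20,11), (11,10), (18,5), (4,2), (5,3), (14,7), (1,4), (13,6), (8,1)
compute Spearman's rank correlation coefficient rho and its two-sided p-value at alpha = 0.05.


Step 1: Rank x and y separately (midranks; no ties here).
rank(x): 16->8, 17->9, 20->11, 11->5, 18->10, 4->2, 5->3, 14->7, 1->1, 13->6, 8->4
rank(y): 8->8, 9->9, 11->11, 10->10, 5->5, 2->2, 3->3, 7->7, 4->4, 6->6, 1->1
Step 2: d_i = R_x(i) - R_y(i); compute d_i^2.
  (8-8)^2=0, (9-9)^2=0, (11-11)^2=0, (5-10)^2=25, (10-5)^2=25, (2-2)^2=0, (3-3)^2=0, (7-7)^2=0, (1-4)^2=9, (6-6)^2=0, (4-1)^2=9
sum(d^2) = 68.
Step 3: rho = 1 - 6*68 / (11*(11^2 - 1)) = 1 - 408/1320 = 0.690909.
Step 4: Under H0, t = rho * sqrt((n-2)/(1-rho^2)) = 2.8671 ~ t(9).
Step 5: Two-sided p-value from the t-distribution with 9 df = 0.018565.
Step 6: alpha = 0.05. reject H0.

rho = 0.6909, p = 0.018565, reject H0 at alpha = 0.05.


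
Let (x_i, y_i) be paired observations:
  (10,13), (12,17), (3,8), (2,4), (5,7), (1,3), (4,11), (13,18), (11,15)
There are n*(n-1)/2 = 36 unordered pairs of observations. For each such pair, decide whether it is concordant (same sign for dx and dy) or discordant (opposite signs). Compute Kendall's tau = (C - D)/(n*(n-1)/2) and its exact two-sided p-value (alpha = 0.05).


Step 1: Enumerate the 36 unordered pairs (i,j) with i<j and classify each by sign(x_j-x_i) * sign(y_j-y_i).
  (1,2):dx=+2,dy=+4->C; (1,3):dx=-7,dy=-5->C; (1,4):dx=-8,dy=-9->C; (1,5):dx=-5,dy=-6->C
  (1,6):dx=-9,dy=-10->C; (1,7):dx=-6,dy=-2->C; (1,8):dx=+3,dy=+5->C; (1,9):dx=+1,dy=+2->C
  (2,3):dx=-9,dy=-9->C; (2,4):dx=-10,dy=-13->C; (2,5):dx=-7,dy=-10->C; (2,6):dx=-11,dy=-14->C
  (2,7):dx=-8,dy=-6->C; (2,8):dx=+1,dy=+1->C; (2,9):dx=-1,dy=-2->C; (3,4):dx=-1,dy=-4->C
  (3,5):dx=+2,dy=-1->D; (3,6):dx=-2,dy=-5->C; (3,7):dx=+1,dy=+3->C; (3,8):dx=+10,dy=+10->C
  (3,9):dx=+8,dy=+7->C; (4,5):dx=+3,dy=+3->C; (4,6):dx=-1,dy=-1->C; (4,7):dx=+2,dy=+7->C
  (4,8):dx=+11,dy=+14->C; (4,9):dx=+9,dy=+11->C; (5,6):dx=-4,dy=-4->C; (5,7):dx=-1,dy=+4->D
  (5,8):dx=+8,dy=+11->C; (5,9):dx=+6,dy=+8->C; (6,7):dx=+3,dy=+8->C; (6,8):dx=+12,dy=+15->C
  (6,9):dx=+10,dy=+12->C; (7,8):dx=+9,dy=+7->C; (7,9):dx=+7,dy=+4->C; (8,9):dx=-2,dy=-3->C
Step 2: C = 34, D = 2, total pairs = 36.
Step 3: tau = (C - D)/(n(n-1)/2) = (34 - 2)/36 = 0.888889.
Step 4: Exact two-sided p-value (enumerate n! = 362880 permutations of y under H0): p = 0.000243.
Step 5: alpha = 0.05. reject H0.

tau_b = 0.8889 (C=34, D=2), p = 0.000243, reject H0.


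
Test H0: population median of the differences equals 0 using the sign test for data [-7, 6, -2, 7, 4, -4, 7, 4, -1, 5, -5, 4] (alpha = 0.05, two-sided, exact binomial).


Step 1: Discard zero differences. Original n = 12; n_eff = number of nonzero differences = 12.
Nonzero differences (with sign): -7, +6, -2, +7, +4, -4, +7, +4, -1, +5, -5, +4
Step 2: Count signs: positive = 7, negative = 5.
Step 3: Under H0: P(positive) = 0.5, so the number of positives S ~ Bin(12, 0.5).
Step 4: Two-sided exact p-value = sum of Bin(12,0.5) probabilities at or below the observed probability = 0.774414.
Step 5: alpha = 0.05. fail to reject H0.

n_eff = 12, pos = 7, neg = 5, p = 0.774414, fail to reject H0.


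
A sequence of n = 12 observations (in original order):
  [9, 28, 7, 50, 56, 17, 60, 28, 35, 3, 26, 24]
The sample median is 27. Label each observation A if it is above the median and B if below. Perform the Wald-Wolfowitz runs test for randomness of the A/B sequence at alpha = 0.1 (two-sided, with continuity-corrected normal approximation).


Step 1: Compute median = 27; label A = above, B = below.
Labels in order: BABAABAAABBB  (n_A = 6, n_B = 6)
Step 2: Count runs R = 7.
Step 3: Under H0 (random ordering), E[R] = 2*n_A*n_B/(n_A+n_B) + 1 = 2*6*6/12 + 1 = 7.0000.
        Var[R] = 2*n_A*n_B*(2*n_A*n_B - n_A - n_B) / ((n_A+n_B)^2 * (n_A+n_B-1)) = 4320/1584 = 2.7273.
        SD[R] = 1.6514.
Step 4: R = E[R], so z = 0 with no continuity correction.
Step 5: Two-sided p-value via normal approximation = 2*(1 - Phi(|z|)) = 1.000000.
Step 6: alpha = 0.1. fail to reject H0.

R = 7, z = 0.0000, p = 1.000000, fail to reject H0.


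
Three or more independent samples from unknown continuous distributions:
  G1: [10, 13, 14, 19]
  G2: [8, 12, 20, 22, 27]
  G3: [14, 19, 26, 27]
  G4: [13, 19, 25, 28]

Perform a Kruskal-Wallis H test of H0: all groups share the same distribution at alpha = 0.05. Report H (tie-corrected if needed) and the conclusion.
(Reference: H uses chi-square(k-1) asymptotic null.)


Step 1: Combine all N = 17 observations and assign midranks.
sorted (value, group, rank): (8,G2,1), (10,G1,2), (12,G2,3), (13,G1,4.5), (13,G4,4.5), (14,G1,6.5), (14,G3,6.5), (19,G1,9), (19,G3,9), (19,G4,9), (20,G2,11), (22,G2,12), (25,G4,13), (26,G3,14), (27,G2,15.5), (27,G3,15.5), (28,G4,17)
Step 2: Sum ranks within each group.
R_1 = 22 (n_1 = 4)
R_2 = 42.5 (n_2 = 5)
R_3 = 45 (n_3 = 4)
R_4 = 43.5 (n_4 = 4)
Step 3: H = 12/(N(N+1)) * sum(R_i^2/n_i) - 3(N+1)
     = 12/(17*18) * (22^2/4 + 42.5^2/5 + 45^2/4 + 43.5^2/4) - 3*18
     = 0.039216 * 1461.56 - 54
     = 3.316176.
Step 4: Ties present; correction factor C = 1 - 42/(17^3 - 17) = 0.991422. Corrected H = 3.316176 / 0.991422 = 3.344870.
Step 5: Under H0, H ~ chi^2(3); p-value = 0.341446.
Step 6: alpha = 0.05. fail to reject H0.

H = 3.3449, df = 3, p = 0.341446, fail to reject H0.
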